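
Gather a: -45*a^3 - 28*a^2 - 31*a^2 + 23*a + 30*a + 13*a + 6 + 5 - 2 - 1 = -45*a^3 - 59*a^2 + 66*a + 8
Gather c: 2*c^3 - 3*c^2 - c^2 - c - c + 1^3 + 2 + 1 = 2*c^3 - 4*c^2 - 2*c + 4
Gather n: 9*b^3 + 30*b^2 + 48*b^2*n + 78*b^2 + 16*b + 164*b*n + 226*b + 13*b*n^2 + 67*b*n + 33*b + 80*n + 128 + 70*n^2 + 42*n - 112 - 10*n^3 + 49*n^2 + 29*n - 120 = 9*b^3 + 108*b^2 + 275*b - 10*n^3 + n^2*(13*b + 119) + n*(48*b^2 + 231*b + 151) - 104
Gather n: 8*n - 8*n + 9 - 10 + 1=0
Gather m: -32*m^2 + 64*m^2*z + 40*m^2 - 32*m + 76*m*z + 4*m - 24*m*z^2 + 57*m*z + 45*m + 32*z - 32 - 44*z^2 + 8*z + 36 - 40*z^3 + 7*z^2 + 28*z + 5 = m^2*(64*z + 8) + m*(-24*z^2 + 133*z + 17) - 40*z^3 - 37*z^2 + 68*z + 9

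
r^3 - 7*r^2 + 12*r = r*(r - 4)*(r - 3)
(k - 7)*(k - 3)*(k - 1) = k^3 - 11*k^2 + 31*k - 21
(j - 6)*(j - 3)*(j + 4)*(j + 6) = j^4 + j^3 - 48*j^2 - 36*j + 432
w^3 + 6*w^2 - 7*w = w*(w - 1)*(w + 7)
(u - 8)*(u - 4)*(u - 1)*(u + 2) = u^4 - 11*u^3 + 18*u^2 + 56*u - 64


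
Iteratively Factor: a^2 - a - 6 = (a + 2)*(a - 3)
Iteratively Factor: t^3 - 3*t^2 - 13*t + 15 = (t - 5)*(t^2 + 2*t - 3) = (t - 5)*(t - 1)*(t + 3)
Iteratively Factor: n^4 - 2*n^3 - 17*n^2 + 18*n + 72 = (n + 3)*(n^3 - 5*n^2 - 2*n + 24) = (n - 4)*(n + 3)*(n^2 - n - 6) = (n - 4)*(n - 3)*(n + 3)*(n + 2)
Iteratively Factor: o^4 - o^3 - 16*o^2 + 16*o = (o - 1)*(o^3 - 16*o) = (o - 4)*(o - 1)*(o^2 + 4*o) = (o - 4)*(o - 1)*(o + 4)*(o)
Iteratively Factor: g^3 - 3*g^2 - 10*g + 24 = (g - 2)*(g^2 - g - 12) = (g - 2)*(g + 3)*(g - 4)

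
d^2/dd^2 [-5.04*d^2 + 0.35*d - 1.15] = -10.0800000000000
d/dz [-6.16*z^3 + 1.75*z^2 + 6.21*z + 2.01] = -18.48*z^2 + 3.5*z + 6.21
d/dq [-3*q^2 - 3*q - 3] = -6*q - 3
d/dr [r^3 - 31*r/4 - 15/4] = 3*r^2 - 31/4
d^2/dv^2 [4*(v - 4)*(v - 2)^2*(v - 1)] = 48*v^2 - 216*v + 224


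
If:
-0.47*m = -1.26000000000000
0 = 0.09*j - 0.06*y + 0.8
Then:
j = 0.666666666666667*y - 8.88888888888889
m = 2.68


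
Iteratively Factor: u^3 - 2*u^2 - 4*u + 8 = (u - 2)*(u^2 - 4) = (u - 2)*(u + 2)*(u - 2)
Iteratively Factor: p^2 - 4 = (p + 2)*(p - 2)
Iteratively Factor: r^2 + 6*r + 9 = (r + 3)*(r + 3)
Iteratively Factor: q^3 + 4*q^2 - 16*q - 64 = (q + 4)*(q^2 - 16) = (q + 4)^2*(q - 4)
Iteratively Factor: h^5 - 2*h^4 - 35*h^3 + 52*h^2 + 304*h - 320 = (h - 4)*(h^4 + 2*h^3 - 27*h^2 - 56*h + 80) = (h - 4)*(h + 4)*(h^3 - 2*h^2 - 19*h + 20) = (h - 4)*(h + 4)^2*(h^2 - 6*h + 5) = (h - 4)*(h - 1)*(h + 4)^2*(h - 5)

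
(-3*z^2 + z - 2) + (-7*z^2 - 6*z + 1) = -10*z^2 - 5*z - 1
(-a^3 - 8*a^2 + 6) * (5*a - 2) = -5*a^4 - 38*a^3 + 16*a^2 + 30*a - 12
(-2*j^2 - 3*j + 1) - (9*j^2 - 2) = -11*j^2 - 3*j + 3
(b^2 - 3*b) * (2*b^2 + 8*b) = 2*b^4 + 2*b^3 - 24*b^2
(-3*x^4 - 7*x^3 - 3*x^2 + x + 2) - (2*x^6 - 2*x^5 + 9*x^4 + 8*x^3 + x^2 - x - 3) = -2*x^6 + 2*x^5 - 12*x^4 - 15*x^3 - 4*x^2 + 2*x + 5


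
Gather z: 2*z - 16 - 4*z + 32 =16 - 2*z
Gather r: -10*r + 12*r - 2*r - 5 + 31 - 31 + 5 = 0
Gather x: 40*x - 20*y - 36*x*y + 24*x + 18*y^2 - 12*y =x*(64 - 36*y) + 18*y^2 - 32*y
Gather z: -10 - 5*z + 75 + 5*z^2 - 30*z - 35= 5*z^2 - 35*z + 30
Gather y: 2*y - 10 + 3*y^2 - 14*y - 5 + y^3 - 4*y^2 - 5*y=y^3 - y^2 - 17*y - 15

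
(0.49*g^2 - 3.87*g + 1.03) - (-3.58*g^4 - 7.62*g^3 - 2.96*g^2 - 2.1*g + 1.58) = 3.58*g^4 + 7.62*g^3 + 3.45*g^2 - 1.77*g - 0.55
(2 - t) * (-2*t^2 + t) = 2*t^3 - 5*t^2 + 2*t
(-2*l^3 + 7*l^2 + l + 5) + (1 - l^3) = -3*l^3 + 7*l^2 + l + 6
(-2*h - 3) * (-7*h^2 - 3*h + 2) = 14*h^3 + 27*h^2 + 5*h - 6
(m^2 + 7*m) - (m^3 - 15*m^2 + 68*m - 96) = -m^3 + 16*m^2 - 61*m + 96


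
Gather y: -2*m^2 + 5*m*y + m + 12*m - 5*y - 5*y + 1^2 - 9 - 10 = -2*m^2 + 13*m + y*(5*m - 10) - 18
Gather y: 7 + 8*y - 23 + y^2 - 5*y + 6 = y^2 + 3*y - 10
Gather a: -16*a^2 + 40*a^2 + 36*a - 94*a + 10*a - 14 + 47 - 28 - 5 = 24*a^2 - 48*a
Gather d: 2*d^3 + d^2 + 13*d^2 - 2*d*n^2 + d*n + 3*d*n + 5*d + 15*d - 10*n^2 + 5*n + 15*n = 2*d^3 + 14*d^2 + d*(-2*n^2 + 4*n + 20) - 10*n^2 + 20*n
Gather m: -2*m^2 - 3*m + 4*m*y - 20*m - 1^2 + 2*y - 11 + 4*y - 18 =-2*m^2 + m*(4*y - 23) + 6*y - 30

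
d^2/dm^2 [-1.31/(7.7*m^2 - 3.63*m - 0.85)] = (-155.3398*m^2 + 73.23162*m + 1.31*(15.4*m - 3.63)*(30.8*m - 7.26) + 17.1479)/(-7.7*m^2 + 3.63*m + 0.85)^3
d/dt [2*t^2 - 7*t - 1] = 4*t - 7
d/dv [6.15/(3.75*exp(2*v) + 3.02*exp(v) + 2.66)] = (-46.125*exp(v) - 18.573)*exp(v)/(3.75*exp(2*v) + 3.02*exp(v) + 2.66)^2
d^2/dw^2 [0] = 0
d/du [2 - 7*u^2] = -14*u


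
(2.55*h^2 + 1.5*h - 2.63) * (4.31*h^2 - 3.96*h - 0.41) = 10.9905*h^4 - 3.633*h^3 - 18.3208*h^2 + 9.7998*h + 1.0783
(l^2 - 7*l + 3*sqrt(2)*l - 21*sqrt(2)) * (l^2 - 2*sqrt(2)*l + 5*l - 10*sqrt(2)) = l^4 - 2*l^3 + sqrt(2)*l^3 - 47*l^2 - 2*sqrt(2)*l^2 - 35*sqrt(2)*l + 24*l + 420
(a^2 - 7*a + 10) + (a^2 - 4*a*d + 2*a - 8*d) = 2*a^2 - 4*a*d - 5*a - 8*d + 10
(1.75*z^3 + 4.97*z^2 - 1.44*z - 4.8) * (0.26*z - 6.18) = 0.455*z^4 - 9.5228*z^3 - 31.089*z^2 + 7.6512*z + 29.664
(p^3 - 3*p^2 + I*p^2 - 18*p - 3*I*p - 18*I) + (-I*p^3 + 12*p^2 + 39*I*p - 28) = p^3 - I*p^3 + 9*p^2 + I*p^2 - 18*p + 36*I*p - 28 - 18*I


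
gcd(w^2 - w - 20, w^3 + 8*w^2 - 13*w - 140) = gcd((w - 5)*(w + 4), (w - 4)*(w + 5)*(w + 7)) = 1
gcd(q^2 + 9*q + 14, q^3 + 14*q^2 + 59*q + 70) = q^2 + 9*q + 14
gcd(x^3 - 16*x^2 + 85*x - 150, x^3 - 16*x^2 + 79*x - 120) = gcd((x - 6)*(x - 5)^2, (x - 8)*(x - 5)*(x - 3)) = x - 5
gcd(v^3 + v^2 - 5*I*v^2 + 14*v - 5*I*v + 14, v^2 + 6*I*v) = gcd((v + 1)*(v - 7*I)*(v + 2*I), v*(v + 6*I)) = 1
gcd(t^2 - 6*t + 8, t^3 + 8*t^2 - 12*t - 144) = t - 4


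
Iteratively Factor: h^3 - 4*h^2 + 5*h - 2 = (h - 1)*(h^2 - 3*h + 2) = (h - 1)^2*(h - 2)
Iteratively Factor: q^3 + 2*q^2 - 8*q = (q - 2)*(q^2 + 4*q) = q*(q - 2)*(q + 4)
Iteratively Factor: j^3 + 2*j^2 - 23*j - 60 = (j - 5)*(j^2 + 7*j + 12) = (j - 5)*(j + 3)*(j + 4)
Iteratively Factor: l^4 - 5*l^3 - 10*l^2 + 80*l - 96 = (l - 4)*(l^3 - l^2 - 14*l + 24) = (l - 4)*(l + 4)*(l^2 - 5*l + 6) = (l - 4)*(l - 3)*(l + 4)*(l - 2)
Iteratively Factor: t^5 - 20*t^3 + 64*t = (t - 4)*(t^4 + 4*t^3 - 4*t^2 - 16*t) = (t - 4)*(t + 4)*(t^3 - 4*t) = t*(t - 4)*(t + 4)*(t^2 - 4) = t*(t - 4)*(t - 2)*(t + 4)*(t + 2)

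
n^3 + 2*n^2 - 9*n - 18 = (n - 3)*(n + 2)*(n + 3)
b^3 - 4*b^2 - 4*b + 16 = (b - 4)*(b - 2)*(b + 2)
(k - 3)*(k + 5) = k^2 + 2*k - 15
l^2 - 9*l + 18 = (l - 6)*(l - 3)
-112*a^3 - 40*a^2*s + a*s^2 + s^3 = (-7*a + s)*(4*a + s)^2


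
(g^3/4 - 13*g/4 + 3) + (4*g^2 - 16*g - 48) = g^3/4 + 4*g^2 - 77*g/4 - 45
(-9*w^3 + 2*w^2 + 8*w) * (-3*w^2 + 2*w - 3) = 27*w^5 - 24*w^4 + 7*w^3 + 10*w^2 - 24*w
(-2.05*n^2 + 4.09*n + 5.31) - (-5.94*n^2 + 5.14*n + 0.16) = 3.89*n^2 - 1.05*n + 5.15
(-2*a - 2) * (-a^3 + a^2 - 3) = 2*a^4 - 2*a^2 + 6*a + 6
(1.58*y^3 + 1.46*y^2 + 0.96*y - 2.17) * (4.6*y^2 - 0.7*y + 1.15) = 7.268*y^5 + 5.61*y^4 + 5.211*y^3 - 8.975*y^2 + 2.623*y - 2.4955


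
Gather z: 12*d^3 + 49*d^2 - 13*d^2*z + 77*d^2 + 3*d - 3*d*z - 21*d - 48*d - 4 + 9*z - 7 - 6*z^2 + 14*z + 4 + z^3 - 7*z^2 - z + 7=12*d^3 + 126*d^2 - 66*d + z^3 - 13*z^2 + z*(-13*d^2 - 3*d + 22)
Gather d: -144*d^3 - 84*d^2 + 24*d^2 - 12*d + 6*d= -144*d^3 - 60*d^2 - 6*d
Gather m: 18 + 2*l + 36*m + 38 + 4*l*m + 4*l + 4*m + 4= 6*l + m*(4*l + 40) + 60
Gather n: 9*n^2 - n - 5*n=9*n^2 - 6*n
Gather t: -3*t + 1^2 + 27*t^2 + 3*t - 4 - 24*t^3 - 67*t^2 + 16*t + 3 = -24*t^3 - 40*t^2 + 16*t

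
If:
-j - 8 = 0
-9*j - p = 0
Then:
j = -8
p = 72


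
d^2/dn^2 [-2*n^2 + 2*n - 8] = -4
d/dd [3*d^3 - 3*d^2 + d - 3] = 9*d^2 - 6*d + 1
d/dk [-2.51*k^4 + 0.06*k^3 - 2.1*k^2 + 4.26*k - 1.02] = -10.04*k^3 + 0.18*k^2 - 4.2*k + 4.26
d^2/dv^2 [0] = 0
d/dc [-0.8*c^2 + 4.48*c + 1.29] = 4.48 - 1.6*c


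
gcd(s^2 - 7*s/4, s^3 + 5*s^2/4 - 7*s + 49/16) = s - 7/4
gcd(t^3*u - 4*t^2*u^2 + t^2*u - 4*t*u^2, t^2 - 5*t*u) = t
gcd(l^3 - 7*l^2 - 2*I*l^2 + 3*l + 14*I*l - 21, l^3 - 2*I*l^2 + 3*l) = l^2 - 2*I*l + 3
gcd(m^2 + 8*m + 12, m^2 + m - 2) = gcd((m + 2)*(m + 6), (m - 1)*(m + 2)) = m + 2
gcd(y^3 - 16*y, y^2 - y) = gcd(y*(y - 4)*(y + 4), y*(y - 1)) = y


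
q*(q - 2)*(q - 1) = q^3 - 3*q^2 + 2*q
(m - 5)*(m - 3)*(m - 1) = m^3 - 9*m^2 + 23*m - 15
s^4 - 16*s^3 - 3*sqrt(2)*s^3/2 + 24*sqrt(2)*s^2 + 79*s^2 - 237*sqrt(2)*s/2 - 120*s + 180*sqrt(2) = (s - 8)*(s - 5)*(s - 3)*(s - 3*sqrt(2)/2)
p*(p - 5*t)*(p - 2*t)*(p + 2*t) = p^4 - 5*p^3*t - 4*p^2*t^2 + 20*p*t^3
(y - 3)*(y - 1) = y^2 - 4*y + 3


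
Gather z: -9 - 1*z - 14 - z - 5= -2*z - 28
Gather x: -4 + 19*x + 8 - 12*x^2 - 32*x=-12*x^2 - 13*x + 4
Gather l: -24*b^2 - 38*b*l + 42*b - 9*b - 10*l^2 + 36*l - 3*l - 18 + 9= -24*b^2 + 33*b - 10*l^2 + l*(33 - 38*b) - 9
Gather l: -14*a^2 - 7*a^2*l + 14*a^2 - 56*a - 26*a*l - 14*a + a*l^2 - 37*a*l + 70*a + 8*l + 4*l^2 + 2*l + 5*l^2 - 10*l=l^2*(a + 9) + l*(-7*a^2 - 63*a)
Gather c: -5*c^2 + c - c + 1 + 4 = 5 - 5*c^2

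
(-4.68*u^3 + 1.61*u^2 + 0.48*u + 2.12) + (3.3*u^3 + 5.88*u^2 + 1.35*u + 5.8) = -1.38*u^3 + 7.49*u^2 + 1.83*u + 7.92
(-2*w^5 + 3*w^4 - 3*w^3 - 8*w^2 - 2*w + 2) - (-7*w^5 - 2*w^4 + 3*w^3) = 5*w^5 + 5*w^4 - 6*w^3 - 8*w^2 - 2*w + 2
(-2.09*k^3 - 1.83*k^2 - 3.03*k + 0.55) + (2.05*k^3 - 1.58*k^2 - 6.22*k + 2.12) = -0.04*k^3 - 3.41*k^2 - 9.25*k + 2.67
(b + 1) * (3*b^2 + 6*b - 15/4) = 3*b^3 + 9*b^2 + 9*b/4 - 15/4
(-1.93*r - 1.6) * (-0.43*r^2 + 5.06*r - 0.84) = 0.8299*r^3 - 9.0778*r^2 - 6.4748*r + 1.344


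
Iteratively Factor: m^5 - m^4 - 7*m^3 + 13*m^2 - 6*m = (m)*(m^4 - m^3 - 7*m^2 + 13*m - 6) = m*(m - 2)*(m^3 + m^2 - 5*m + 3) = m*(m - 2)*(m + 3)*(m^2 - 2*m + 1) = m*(m - 2)*(m - 1)*(m + 3)*(m - 1)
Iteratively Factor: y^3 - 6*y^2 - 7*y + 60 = (y - 4)*(y^2 - 2*y - 15) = (y - 4)*(y + 3)*(y - 5)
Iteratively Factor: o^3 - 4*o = (o - 2)*(o^2 + 2*o) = (o - 2)*(o + 2)*(o)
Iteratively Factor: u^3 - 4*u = (u)*(u^2 - 4) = u*(u - 2)*(u + 2)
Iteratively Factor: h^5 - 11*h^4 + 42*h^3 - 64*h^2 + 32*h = (h - 1)*(h^4 - 10*h^3 + 32*h^2 - 32*h) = h*(h - 1)*(h^3 - 10*h^2 + 32*h - 32) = h*(h - 2)*(h - 1)*(h^2 - 8*h + 16) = h*(h - 4)*(h - 2)*(h - 1)*(h - 4)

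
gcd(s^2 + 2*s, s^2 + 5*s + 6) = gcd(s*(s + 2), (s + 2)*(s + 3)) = s + 2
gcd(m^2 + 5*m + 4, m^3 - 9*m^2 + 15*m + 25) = m + 1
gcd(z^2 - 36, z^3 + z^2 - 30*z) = z + 6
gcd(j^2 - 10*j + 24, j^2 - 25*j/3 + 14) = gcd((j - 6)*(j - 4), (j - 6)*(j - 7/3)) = j - 6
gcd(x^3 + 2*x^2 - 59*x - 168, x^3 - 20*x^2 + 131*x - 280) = x - 8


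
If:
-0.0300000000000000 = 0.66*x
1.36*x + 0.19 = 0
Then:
No Solution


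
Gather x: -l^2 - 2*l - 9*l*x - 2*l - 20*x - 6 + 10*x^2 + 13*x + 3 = -l^2 - 4*l + 10*x^2 + x*(-9*l - 7) - 3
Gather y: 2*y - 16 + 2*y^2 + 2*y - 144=2*y^2 + 4*y - 160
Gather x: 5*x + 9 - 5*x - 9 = 0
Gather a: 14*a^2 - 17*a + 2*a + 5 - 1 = 14*a^2 - 15*a + 4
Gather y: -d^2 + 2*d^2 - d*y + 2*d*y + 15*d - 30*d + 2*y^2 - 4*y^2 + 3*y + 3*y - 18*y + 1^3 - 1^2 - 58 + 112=d^2 - 15*d - 2*y^2 + y*(d - 12) + 54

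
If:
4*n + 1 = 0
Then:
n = -1/4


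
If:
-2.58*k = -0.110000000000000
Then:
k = 0.04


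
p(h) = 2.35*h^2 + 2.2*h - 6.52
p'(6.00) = 30.40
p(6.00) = 91.28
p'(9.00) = 44.50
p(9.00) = 203.63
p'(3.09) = 16.72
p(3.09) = 22.72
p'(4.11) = 21.52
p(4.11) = 42.22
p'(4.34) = 22.60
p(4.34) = 47.29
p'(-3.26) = -13.12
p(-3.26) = 11.28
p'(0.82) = 6.05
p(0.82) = -3.14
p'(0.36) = 3.89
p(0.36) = -5.42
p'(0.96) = 6.71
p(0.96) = -2.24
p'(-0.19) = 1.31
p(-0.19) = -6.85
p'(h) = 4.7*h + 2.2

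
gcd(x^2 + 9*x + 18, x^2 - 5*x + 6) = 1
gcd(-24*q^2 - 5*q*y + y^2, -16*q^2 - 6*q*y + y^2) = -8*q + y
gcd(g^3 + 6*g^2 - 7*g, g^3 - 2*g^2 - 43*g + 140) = g + 7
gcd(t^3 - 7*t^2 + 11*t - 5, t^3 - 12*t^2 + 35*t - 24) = t - 1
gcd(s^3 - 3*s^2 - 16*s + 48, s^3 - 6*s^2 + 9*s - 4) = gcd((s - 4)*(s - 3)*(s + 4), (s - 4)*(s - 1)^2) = s - 4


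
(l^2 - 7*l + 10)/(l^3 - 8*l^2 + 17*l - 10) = 1/(l - 1)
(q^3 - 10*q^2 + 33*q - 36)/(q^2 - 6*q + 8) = (q^2 - 6*q + 9)/(q - 2)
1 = 1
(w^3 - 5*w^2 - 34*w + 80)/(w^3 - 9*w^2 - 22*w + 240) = (w - 2)/(w - 6)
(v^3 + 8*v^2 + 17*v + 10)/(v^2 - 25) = (v^2 + 3*v + 2)/(v - 5)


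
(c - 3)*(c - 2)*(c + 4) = c^3 - c^2 - 14*c + 24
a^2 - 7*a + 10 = (a - 5)*(a - 2)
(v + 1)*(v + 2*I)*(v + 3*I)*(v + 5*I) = v^4 + v^3 + 10*I*v^3 - 31*v^2 + 10*I*v^2 - 31*v - 30*I*v - 30*I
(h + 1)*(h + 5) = h^2 + 6*h + 5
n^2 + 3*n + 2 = (n + 1)*(n + 2)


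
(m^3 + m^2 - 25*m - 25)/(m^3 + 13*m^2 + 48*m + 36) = (m^2 - 25)/(m^2 + 12*m + 36)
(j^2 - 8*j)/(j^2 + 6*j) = (j - 8)/(j + 6)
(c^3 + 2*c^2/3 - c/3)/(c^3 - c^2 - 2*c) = (c - 1/3)/(c - 2)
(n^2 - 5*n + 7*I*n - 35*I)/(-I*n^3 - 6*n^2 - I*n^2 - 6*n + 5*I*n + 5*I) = (I*n^2 - n*(7 + 5*I) + 35)/(n^3 + n^2*(1 - 6*I) - n*(5 + 6*I) - 5)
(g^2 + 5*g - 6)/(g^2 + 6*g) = (g - 1)/g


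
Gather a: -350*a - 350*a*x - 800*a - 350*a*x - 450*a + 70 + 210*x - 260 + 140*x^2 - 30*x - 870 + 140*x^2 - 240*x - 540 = a*(-700*x - 1600) + 280*x^2 - 60*x - 1600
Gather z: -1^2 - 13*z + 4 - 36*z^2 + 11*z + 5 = -36*z^2 - 2*z + 8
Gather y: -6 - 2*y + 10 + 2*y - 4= 0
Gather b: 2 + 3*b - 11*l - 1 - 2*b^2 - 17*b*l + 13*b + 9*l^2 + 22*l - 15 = -2*b^2 + b*(16 - 17*l) + 9*l^2 + 11*l - 14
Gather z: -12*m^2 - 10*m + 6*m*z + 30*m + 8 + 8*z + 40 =-12*m^2 + 20*m + z*(6*m + 8) + 48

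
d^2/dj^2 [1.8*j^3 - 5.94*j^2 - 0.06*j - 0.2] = 10.8*j - 11.88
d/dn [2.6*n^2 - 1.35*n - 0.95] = 5.2*n - 1.35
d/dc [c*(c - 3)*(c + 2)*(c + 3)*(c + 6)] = 5*c^4 + 32*c^3 + 9*c^2 - 144*c - 108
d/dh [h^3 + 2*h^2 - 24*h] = 3*h^2 + 4*h - 24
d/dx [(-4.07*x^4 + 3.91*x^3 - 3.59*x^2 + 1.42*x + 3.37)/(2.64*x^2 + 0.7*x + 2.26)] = (-21.4896*x^5 + 1.7754*x^4 - 31.3188*x^3 + 20.248*x^2 - 34.0204*x + 0.8502)/(6.9696*x^4 + 3.696*x^3 + 12.4228*x^2 + 3.164*x + 5.1076)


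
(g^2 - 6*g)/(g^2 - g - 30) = g/(g + 5)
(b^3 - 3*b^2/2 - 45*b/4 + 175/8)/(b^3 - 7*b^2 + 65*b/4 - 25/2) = (b + 7/2)/(b - 2)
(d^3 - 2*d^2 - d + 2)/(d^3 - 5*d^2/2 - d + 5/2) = 2*(d - 2)/(2*d - 5)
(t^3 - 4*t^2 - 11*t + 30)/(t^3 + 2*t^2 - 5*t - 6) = (t - 5)/(t + 1)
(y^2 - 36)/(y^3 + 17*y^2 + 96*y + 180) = (y - 6)/(y^2 + 11*y + 30)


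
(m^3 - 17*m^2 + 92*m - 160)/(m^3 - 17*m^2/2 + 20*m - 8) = 2*(m^2 - 13*m + 40)/(2*m^2 - 9*m + 4)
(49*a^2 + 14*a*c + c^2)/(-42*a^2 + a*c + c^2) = (-7*a - c)/(6*a - c)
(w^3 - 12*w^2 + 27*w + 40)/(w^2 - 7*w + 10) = (w^2 - 7*w - 8)/(w - 2)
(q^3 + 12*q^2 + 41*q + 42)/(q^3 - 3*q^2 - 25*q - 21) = (q^2 + 9*q + 14)/(q^2 - 6*q - 7)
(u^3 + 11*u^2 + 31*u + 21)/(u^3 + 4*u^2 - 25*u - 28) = (u + 3)/(u - 4)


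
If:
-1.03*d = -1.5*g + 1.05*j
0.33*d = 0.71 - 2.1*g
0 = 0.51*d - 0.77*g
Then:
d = 0.41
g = 0.27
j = -0.01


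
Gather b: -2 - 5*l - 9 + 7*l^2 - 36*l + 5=7*l^2 - 41*l - 6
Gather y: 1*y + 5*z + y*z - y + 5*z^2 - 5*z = y*z + 5*z^2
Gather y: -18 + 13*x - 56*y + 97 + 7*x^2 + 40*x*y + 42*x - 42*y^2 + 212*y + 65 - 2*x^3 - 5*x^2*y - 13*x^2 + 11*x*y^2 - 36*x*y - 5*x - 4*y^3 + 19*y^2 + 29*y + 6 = -2*x^3 - 6*x^2 + 50*x - 4*y^3 + y^2*(11*x - 23) + y*(-5*x^2 + 4*x + 185) + 150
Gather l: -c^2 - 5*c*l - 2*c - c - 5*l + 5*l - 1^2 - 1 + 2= -c^2 - 5*c*l - 3*c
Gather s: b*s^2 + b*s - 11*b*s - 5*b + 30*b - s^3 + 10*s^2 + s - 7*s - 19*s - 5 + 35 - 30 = 25*b - s^3 + s^2*(b + 10) + s*(-10*b - 25)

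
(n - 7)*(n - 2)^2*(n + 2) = n^4 - 9*n^3 + 10*n^2 + 36*n - 56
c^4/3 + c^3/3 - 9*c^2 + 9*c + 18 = (c/3 + 1/3)*(c - 3)^2*(c + 6)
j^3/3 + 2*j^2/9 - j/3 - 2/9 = (j/3 + 1/3)*(j - 1)*(j + 2/3)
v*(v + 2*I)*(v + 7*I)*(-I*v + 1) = -I*v^4 + 10*v^3 + 23*I*v^2 - 14*v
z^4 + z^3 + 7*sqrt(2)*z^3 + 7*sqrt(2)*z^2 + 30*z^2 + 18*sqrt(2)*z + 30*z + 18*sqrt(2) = (z + 1)*(z + sqrt(2))*(z + 3*sqrt(2))^2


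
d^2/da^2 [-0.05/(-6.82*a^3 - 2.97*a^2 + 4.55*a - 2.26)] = (-(2.046*a + 0.297)*(6.82*a^3 + 2.97*a^2 - 4.55*a + 2.26) + 0.05*(20.46*a^2 + 5.94*a - 4.55)*(40.92*a^2 + 11.88*a - 9.1))/(6.82*a^3 + 2.97*a^2 - 4.55*a + 2.26)^3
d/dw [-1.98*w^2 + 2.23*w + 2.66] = 2.23 - 3.96*w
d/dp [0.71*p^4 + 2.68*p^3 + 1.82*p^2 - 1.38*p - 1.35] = 2.84*p^3 + 8.04*p^2 + 3.64*p - 1.38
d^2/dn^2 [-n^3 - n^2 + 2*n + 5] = -6*n - 2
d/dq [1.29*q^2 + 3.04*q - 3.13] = 2.58*q + 3.04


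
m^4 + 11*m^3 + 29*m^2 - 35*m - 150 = (m - 2)*(m + 3)*(m + 5)^2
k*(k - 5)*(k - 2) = k^3 - 7*k^2 + 10*k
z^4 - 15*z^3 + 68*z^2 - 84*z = z*(z - 7)*(z - 6)*(z - 2)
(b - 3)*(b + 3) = b^2 - 9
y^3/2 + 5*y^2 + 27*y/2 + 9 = (y/2 + 1/2)*(y + 3)*(y + 6)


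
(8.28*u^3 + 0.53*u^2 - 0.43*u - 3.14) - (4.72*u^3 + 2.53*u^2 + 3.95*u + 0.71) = 3.56*u^3 - 2.0*u^2 - 4.38*u - 3.85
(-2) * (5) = -10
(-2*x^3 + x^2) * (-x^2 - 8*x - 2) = 2*x^5 + 15*x^4 - 4*x^3 - 2*x^2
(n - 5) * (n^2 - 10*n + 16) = n^3 - 15*n^2 + 66*n - 80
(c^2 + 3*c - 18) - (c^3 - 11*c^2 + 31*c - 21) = -c^3 + 12*c^2 - 28*c + 3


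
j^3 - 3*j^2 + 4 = (j - 2)^2*(j + 1)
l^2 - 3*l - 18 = (l - 6)*(l + 3)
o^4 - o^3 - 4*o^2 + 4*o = o*(o - 2)*(o - 1)*(o + 2)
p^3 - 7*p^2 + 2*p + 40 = (p - 5)*(p - 4)*(p + 2)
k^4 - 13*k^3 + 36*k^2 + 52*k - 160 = (k - 8)*(k - 5)*(k - 2)*(k + 2)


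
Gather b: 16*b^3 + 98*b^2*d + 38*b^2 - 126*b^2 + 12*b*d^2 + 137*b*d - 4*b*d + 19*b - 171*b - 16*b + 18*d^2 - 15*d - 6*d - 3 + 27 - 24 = 16*b^3 + b^2*(98*d - 88) + b*(12*d^2 + 133*d - 168) + 18*d^2 - 21*d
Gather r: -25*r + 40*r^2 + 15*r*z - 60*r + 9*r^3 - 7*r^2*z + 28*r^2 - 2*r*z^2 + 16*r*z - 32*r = 9*r^3 + r^2*(68 - 7*z) + r*(-2*z^2 + 31*z - 117)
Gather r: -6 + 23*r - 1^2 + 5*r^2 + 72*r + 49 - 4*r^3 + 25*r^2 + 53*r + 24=-4*r^3 + 30*r^2 + 148*r + 66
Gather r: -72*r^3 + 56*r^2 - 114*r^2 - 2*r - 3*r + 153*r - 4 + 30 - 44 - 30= -72*r^3 - 58*r^2 + 148*r - 48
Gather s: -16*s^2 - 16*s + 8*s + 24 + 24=-16*s^2 - 8*s + 48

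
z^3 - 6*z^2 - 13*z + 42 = (z - 7)*(z - 2)*(z + 3)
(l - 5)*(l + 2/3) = l^2 - 13*l/3 - 10/3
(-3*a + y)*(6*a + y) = -18*a^2 + 3*a*y + y^2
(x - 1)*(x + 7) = x^2 + 6*x - 7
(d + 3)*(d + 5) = d^2 + 8*d + 15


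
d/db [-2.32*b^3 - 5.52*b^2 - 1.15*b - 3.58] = -6.96*b^2 - 11.04*b - 1.15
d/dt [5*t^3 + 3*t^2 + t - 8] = 15*t^2 + 6*t + 1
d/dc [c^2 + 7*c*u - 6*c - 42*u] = 2*c + 7*u - 6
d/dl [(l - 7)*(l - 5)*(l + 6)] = 3*l^2 - 12*l - 37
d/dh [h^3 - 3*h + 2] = 3*h^2 - 3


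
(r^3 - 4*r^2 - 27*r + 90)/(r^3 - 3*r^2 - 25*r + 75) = (r - 6)/(r - 5)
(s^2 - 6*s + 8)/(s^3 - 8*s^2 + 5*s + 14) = (s - 4)/(s^2 - 6*s - 7)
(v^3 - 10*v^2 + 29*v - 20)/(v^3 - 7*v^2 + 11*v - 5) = (v - 4)/(v - 1)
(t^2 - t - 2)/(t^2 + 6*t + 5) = (t - 2)/(t + 5)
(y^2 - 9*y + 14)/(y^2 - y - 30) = (-y^2 + 9*y - 14)/(-y^2 + y + 30)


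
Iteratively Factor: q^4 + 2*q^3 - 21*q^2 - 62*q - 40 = (q + 2)*(q^3 - 21*q - 20) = (q + 2)*(q + 4)*(q^2 - 4*q - 5) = (q - 5)*(q + 2)*(q + 4)*(q + 1)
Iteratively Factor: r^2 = (r)*(r)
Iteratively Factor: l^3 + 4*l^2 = (l)*(l^2 + 4*l) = l^2*(l + 4)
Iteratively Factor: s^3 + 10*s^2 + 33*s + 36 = (s + 3)*(s^2 + 7*s + 12) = (s + 3)*(s + 4)*(s + 3)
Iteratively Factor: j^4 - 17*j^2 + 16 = (j + 1)*(j^3 - j^2 - 16*j + 16) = (j + 1)*(j + 4)*(j^2 - 5*j + 4) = (j - 1)*(j + 1)*(j + 4)*(j - 4)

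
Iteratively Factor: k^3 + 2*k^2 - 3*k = (k + 3)*(k^2 - k) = (k - 1)*(k + 3)*(k)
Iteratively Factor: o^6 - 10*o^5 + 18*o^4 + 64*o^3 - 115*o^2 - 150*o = (o + 1)*(o^5 - 11*o^4 + 29*o^3 + 35*o^2 - 150*o) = (o + 1)*(o + 2)*(o^4 - 13*o^3 + 55*o^2 - 75*o) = o*(o + 1)*(o + 2)*(o^3 - 13*o^2 + 55*o - 75) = o*(o - 3)*(o + 1)*(o + 2)*(o^2 - 10*o + 25) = o*(o - 5)*(o - 3)*(o + 1)*(o + 2)*(o - 5)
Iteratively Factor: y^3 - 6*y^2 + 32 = (y - 4)*(y^2 - 2*y - 8) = (y - 4)*(y + 2)*(y - 4)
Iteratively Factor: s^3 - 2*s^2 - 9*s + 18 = (s - 2)*(s^2 - 9) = (s - 2)*(s + 3)*(s - 3)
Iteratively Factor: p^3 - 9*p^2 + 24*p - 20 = (p - 2)*(p^2 - 7*p + 10) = (p - 5)*(p - 2)*(p - 2)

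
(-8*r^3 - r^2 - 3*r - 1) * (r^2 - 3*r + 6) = -8*r^5 + 23*r^4 - 48*r^3 + 2*r^2 - 15*r - 6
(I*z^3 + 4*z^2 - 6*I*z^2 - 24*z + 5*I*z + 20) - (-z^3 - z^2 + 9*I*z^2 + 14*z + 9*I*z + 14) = z^3 + I*z^3 + 5*z^2 - 15*I*z^2 - 38*z - 4*I*z + 6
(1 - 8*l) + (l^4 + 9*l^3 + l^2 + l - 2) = l^4 + 9*l^3 + l^2 - 7*l - 1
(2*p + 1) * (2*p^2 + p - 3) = 4*p^3 + 4*p^2 - 5*p - 3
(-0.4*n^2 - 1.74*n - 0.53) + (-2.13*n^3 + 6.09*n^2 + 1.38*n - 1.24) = -2.13*n^3 + 5.69*n^2 - 0.36*n - 1.77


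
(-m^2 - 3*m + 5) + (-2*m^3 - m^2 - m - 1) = -2*m^3 - 2*m^2 - 4*m + 4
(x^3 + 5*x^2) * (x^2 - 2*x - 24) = x^5 + 3*x^4 - 34*x^3 - 120*x^2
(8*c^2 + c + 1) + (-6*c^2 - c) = 2*c^2 + 1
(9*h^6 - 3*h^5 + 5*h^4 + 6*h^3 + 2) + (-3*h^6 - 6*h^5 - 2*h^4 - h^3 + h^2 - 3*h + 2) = 6*h^6 - 9*h^5 + 3*h^4 + 5*h^3 + h^2 - 3*h + 4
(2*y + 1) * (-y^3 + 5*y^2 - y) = -2*y^4 + 9*y^3 + 3*y^2 - y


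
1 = 1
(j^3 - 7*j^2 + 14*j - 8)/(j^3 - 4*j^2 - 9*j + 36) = (j^2 - 3*j + 2)/(j^2 - 9)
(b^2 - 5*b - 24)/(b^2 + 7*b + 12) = (b - 8)/(b + 4)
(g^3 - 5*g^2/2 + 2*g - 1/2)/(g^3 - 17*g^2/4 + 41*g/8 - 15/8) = 4*(2*g^2 - 3*g + 1)/(8*g^2 - 26*g + 15)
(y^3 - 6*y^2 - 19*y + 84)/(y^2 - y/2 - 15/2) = 2*(y^2 - 3*y - 28)/(2*y + 5)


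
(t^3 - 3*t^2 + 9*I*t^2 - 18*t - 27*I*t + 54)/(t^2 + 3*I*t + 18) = (t^2 + 3*t*(-1 + I) - 9*I)/(t - 3*I)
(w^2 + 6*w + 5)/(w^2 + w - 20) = (w + 1)/(w - 4)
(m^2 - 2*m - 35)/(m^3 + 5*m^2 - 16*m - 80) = (m - 7)/(m^2 - 16)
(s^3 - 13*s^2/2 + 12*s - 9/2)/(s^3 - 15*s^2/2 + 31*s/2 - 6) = (s - 3)/(s - 4)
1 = 1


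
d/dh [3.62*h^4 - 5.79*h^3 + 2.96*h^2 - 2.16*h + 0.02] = 14.48*h^3 - 17.37*h^2 + 5.92*h - 2.16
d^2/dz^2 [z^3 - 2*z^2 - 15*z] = 6*z - 4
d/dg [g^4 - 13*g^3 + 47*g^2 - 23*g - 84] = 4*g^3 - 39*g^2 + 94*g - 23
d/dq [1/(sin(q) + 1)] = -cos(q)/(sin(q) + 1)^2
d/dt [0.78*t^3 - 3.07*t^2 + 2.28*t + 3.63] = 2.34*t^2 - 6.14*t + 2.28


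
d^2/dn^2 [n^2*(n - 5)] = 6*n - 10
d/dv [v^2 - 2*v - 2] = 2*v - 2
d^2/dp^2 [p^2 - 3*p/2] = 2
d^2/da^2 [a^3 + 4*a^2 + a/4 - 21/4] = 6*a + 8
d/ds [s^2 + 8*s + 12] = 2*s + 8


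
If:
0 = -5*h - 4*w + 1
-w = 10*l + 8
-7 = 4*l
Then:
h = -37/5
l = -7/4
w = 19/2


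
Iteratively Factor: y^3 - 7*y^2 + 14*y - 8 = (y - 1)*(y^2 - 6*y + 8) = (y - 4)*(y - 1)*(y - 2)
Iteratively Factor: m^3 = (m)*(m^2) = m^2*(m)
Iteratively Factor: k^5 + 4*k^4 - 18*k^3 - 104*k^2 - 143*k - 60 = (k + 1)*(k^4 + 3*k^3 - 21*k^2 - 83*k - 60) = (k + 1)^2*(k^3 + 2*k^2 - 23*k - 60) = (k - 5)*(k + 1)^2*(k^2 + 7*k + 12) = (k - 5)*(k + 1)^2*(k + 3)*(k + 4)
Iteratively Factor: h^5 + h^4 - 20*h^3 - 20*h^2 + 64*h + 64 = (h - 2)*(h^4 + 3*h^3 - 14*h^2 - 48*h - 32) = (h - 2)*(h + 2)*(h^3 + h^2 - 16*h - 16) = (h - 2)*(h + 2)*(h + 4)*(h^2 - 3*h - 4) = (h - 4)*(h - 2)*(h + 2)*(h + 4)*(h + 1)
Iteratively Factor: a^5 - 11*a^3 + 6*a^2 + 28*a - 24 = (a + 2)*(a^4 - 2*a^3 - 7*a^2 + 20*a - 12) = (a - 2)*(a + 2)*(a^3 - 7*a + 6) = (a - 2)*(a - 1)*(a + 2)*(a^2 + a - 6) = (a - 2)*(a - 1)*(a + 2)*(a + 3)*(a - 2)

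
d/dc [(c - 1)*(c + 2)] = 2*c + 1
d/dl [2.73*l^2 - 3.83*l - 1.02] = 5.46*l - 3.83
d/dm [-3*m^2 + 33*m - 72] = 33 - 6*m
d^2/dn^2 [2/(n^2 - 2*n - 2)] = 4*(n^2 - 2*n - 4*(n - 1)^2 - 2)/(-n^2 + 2*n + 2)^3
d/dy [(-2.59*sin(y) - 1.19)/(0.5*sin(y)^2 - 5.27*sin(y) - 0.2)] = (1.295*sin(y)^2 + 1.19*sin(y) - 5.7533)*cos(y)/(0.25*sin(y)^4 - 5.27*sin(y)^3 + 27.5729*sin(y)^2 + 2.108*sin(y) + 0.04)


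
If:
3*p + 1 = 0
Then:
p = -1/3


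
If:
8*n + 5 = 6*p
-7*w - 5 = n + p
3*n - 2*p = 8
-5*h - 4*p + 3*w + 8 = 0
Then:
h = -363/10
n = 29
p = 79/2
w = -21/2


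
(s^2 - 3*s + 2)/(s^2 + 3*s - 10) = (s - 1)/(s + 5)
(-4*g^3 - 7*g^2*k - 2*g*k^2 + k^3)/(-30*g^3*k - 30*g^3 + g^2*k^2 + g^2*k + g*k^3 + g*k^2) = (-4*g^3 - 7*g^2*k - 2*g*k^2 + k^3)/(g*(-30*g^2*k - 30*g^2 + g*k^2 + g*k + k^3 + k^2))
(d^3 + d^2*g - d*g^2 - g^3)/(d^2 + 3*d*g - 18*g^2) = (d^3 + d^2*g - d*g^2 - g^3)/(d^2 + 3*d*g - 18*g^2)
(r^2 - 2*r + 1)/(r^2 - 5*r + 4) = (r - 1)/(r - 4)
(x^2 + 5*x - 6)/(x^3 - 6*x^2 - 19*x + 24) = (x + 6)/(x^2 - 5*x - 24)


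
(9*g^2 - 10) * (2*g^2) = 18*g^4 - 20*g^2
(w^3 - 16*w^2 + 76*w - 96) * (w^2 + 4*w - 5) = w^5 - 12*w^4 + 7*w^3 + 288*w^2 - 764*w + 480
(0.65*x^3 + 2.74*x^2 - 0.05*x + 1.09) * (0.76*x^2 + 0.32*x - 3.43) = 0.494*x^5 + 2.2904*x^4 - 1.3907*x^3 - 8.5858*x^2 + 0.5203*x - 3.7387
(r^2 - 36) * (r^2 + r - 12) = r^4 + r^3 - 48*r^2 - 36*r + 432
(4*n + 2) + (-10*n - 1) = 1 - 6*n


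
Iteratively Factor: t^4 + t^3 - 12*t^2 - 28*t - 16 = (t - 4)*(t^3 + 5*t^2 + 8*t + 4) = (t - 4)*(t + 2)*(t^2 + 3*t + 2) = (t - 4)*(t + 1)*(t + 2)*(t + 2)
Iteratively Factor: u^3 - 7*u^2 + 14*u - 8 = (u - 2)*(u^2 - 5*u + 4) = (u - 4)*(u - 2)*(u - 1)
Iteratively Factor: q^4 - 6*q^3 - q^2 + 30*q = (q)*(q^3 - 6*q^2 - q + 30) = q*(q - 3)*(q^2 - 3*q - 10) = q*(q - 5)*(q - 3)*(q + 2)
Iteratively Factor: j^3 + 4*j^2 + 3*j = (j + 1)*(j^2 + 3*j) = (j + 1)*(j + 3)*(j)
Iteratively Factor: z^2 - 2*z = (z - 2)*(z)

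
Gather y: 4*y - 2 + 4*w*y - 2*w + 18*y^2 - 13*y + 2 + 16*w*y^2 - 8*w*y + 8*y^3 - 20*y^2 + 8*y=-2*w + 8*y^3 + y^2*(16*w - 2) + y*(-4*w - 1)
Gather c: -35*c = -35*c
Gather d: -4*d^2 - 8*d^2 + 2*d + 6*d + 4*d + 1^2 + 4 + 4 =-12*d^2 + 12*d + 9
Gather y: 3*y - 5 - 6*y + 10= 5 - 3*y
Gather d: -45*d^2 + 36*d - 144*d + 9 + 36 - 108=-45*d^2 - 108*d - 63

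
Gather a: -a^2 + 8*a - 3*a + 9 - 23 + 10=-a^2 + 5*a - 4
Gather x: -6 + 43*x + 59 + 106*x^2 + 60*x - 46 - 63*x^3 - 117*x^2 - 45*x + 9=-63*x^3 - 11*x^2 + 58*x + 16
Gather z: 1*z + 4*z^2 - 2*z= 4*z^2 - z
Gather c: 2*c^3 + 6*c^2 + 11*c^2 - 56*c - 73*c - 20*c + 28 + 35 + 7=2*c^3 + 17*c^2 - 149*c + 70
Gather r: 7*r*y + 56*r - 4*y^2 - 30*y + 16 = r*(7*y + 56) - 4*y^2 - 30*y + 16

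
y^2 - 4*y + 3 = (y - 3)*(y - 1)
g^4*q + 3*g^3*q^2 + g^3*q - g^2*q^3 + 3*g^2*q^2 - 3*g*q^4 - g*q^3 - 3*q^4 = (g - q)*(g + q)*(g + 3*q)*(g*q + q)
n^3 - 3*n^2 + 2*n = n*(n - 2)*(n - 1)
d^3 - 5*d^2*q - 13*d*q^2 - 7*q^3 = (d - 7*q)*(d + q)^2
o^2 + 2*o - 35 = (o - 5)*(o + 7)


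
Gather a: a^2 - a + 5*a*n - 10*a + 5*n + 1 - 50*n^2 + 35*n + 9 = a^2 + a*(5*n - 11) - 50*n^2 + 40*n + 10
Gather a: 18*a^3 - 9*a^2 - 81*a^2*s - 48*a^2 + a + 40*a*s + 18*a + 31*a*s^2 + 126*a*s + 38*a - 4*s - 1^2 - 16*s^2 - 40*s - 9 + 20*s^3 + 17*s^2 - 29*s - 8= 18*a^3 + a^2*(-81*s - 57) + a*(31*s^2 + 166*s + 57) + 20*s^3 + s^2 - 73*s - 18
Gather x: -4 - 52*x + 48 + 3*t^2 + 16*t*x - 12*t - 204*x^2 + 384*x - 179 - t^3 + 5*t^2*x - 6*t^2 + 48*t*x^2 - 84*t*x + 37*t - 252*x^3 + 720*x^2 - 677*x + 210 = -t^3 - 3*t^2 + 25*t - 252*x^3 + x^2*(48*t + 516) + x*(5*t^2 - 68*t - 345) + 75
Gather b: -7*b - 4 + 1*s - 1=-7*b + s - 5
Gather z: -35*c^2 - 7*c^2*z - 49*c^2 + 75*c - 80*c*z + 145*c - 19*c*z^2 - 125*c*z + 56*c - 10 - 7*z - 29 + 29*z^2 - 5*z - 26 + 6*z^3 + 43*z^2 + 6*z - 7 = -84*c^2 + 276*c + 6*z^3 + z^2*(72 - 19*c) + z*(-7*c^2 - 205*c - 6) - 72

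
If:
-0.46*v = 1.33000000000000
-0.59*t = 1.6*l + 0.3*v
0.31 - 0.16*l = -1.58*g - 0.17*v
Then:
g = 0.169785360484315 - 0.0373417721518987*t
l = 0.542119565217391 - 0.36875*t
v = -2.89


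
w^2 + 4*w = w*(w + 4)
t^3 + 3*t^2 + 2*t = t*(t + 1)*(t + 2)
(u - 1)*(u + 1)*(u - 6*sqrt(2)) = u^3 - 6*sqrt(2)*u^2 - u + 6*sqrt(2)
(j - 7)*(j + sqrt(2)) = j^2 - 7*j + sqrt(2)*j - 7*sqrt(2)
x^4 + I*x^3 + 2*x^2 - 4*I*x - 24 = (x - 2)*(x + 2)*(x - 2*I)*(x + 3*I)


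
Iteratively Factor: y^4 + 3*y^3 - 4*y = (y + 2)*(y^3 + y^2 - 2*y) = (y - 1)*(y + 2)*(y^2 + 2*y) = y*(y - 1)*(y + 2)*(y + 2)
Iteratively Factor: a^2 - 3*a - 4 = (a - 4)*(a + 1)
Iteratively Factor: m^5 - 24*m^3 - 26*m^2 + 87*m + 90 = (m - 2)*(m^4 + 2*m^3 - 20*m^2 - 66*m - 45) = (m - 5)*(m - 2)*(m^3 + 7*m^2 + 15*m + 9) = (m - 5)*(m - 2)*(m + 3)*(m^2 + 4*m + 3) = (m - 5)*(m - 2)*(m + 3)^2*(m + 1)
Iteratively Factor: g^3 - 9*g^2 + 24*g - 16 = (g - 4)*(g^2 - 5*g + 4) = (g - 4)*(g - 1)*(g - 4)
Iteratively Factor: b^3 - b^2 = (b)*(b^2 - b) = b*(b - 1)*(b)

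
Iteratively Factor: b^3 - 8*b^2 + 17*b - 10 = (b - 1)*(b^2 - 7*b + 10) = (b - 2)*(b - 1)*(b - 5)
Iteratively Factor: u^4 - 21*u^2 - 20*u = (u + 1)*(u^3 - u^2 - 20*u) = (u + 1)*(u + 4)*(u^2 - 5*u) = u*(u + 1)*(u + 4)*(u - 5)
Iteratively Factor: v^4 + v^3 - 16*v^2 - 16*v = (v + 1)*(v^3 - 16*v) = (v - 4)*(v + 1)*(v^2 + 4*v) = v*(v - 4)*(v + 1)*(v + 4)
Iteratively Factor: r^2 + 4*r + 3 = (r + 1)*(r + 3)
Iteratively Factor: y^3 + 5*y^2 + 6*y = (y + 2)*(y^2 + 3*y) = y*(y + 2)*(y + 3)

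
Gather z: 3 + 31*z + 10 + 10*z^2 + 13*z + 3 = 10*z^2 + 44*z + 16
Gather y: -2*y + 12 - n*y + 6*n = 6*n + y*(-n - 2) + 12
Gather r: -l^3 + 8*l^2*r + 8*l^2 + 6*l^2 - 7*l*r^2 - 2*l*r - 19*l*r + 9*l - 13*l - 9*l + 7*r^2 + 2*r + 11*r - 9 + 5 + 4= -l^3 + 14*l^2 - 13*l + r^2*(7 - 7*l) + r*(8*l^2 - 21*l + 13)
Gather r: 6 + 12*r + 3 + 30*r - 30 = 42*r - 21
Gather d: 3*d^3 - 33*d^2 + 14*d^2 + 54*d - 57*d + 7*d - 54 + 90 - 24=3*d^3 - 19*d^2 + 4*d + 12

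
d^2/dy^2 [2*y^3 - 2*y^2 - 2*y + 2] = 12*y - 4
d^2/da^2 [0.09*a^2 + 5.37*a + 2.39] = 0.180000000000000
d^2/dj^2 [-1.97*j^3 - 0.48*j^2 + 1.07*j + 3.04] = -11.82*j - 0.96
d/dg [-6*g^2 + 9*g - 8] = 9 - 12*g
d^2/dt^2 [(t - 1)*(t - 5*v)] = 2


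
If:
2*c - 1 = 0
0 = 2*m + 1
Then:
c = 1/2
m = -1/2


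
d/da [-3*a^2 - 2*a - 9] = -6*a - 2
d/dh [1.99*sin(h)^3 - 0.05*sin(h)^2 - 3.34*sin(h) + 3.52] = (5.97*sin(h)^2 - 0.1*sin(h) - 3.34)*cos(h)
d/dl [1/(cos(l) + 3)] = sin(l)/(cos(l) + 3)^2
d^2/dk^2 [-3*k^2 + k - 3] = -6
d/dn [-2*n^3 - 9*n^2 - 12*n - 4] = -6*n^2 - 18*n - 12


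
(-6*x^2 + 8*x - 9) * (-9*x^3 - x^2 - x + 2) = 54*x^5 - 66*x^4 + 79*x^3 - 11*x^2 + 25*x - 18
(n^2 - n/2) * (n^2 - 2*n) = n^4 - 5*n^3/2 + n^2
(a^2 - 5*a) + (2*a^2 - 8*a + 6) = 3*a^2 - 13*a + 6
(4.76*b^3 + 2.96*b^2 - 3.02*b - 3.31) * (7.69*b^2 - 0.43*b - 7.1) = 36.6044*b^5 + 20.7156*b^4 - 58.2926*b^3 - 45.1713*b^2 + 22.8653*b + 23.501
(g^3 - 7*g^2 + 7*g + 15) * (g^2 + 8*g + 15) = g^5 + g^4 - 34*g^3 - 34*g^2 + 225*g + 225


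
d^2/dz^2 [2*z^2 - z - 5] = 4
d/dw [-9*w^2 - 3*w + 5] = -18*w - 3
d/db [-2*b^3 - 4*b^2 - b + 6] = -6*b^2 - 8*b - 1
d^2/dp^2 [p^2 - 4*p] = 2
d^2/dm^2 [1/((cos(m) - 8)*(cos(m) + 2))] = (-4*sin(m)^4 + 102*sin(m)^2 + 147*cos(m)/2 + 9*cos(3*m)/2 + 6)/((cos(m) - 8)^3*(cos(m) + 2)^3)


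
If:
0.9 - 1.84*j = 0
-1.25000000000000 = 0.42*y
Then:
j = 0.49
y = -2.98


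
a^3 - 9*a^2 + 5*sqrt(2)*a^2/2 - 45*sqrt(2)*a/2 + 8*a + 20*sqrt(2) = (a - 8)*(a - 1)*(a + 5*sqrt(2)/2)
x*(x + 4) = x^2 + 4*x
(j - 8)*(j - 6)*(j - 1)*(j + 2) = j^4 - 13*j^3 + 32*j^2 + 76*j - 96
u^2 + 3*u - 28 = (u - 4)*(u + 7)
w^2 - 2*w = w*(w - 2)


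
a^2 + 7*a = a*(a + 7)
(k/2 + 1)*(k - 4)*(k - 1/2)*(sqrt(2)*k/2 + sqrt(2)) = sqrt(2)*k^4/4 - sqrt(2)*k^3/8 - 3*sqrt(2)*k^2 - 5*sqrt(2)*k/2 + 2*sqrt(2)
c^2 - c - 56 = (c - 8)*(c + 7)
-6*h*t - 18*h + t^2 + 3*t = (-6*h + t)*(t + 3)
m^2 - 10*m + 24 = (m - 6)*(m - 4)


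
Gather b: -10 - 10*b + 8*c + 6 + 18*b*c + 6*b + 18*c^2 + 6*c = b*(18*c - 4) + 18*c^2 + 14*c - 4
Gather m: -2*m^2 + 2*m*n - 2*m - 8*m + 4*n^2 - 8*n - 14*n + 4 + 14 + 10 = -2*m^2 + m*(2*n - 10) + 4*n^2 - 22*n + 28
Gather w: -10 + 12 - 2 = 0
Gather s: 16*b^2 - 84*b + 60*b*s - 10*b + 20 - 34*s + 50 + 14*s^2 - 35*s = 16*b^2 - 94*b + 14*s^2 + s*(60*b - 69) + 70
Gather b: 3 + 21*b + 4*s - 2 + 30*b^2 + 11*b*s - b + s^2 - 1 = 30*b^2 + b*(11*s + 20) + s^2 + 4*s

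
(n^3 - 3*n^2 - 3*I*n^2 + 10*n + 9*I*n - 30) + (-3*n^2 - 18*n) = n^3 - 6*n^2 - 3*I*n^2 - 8*n + 9*I*n - 30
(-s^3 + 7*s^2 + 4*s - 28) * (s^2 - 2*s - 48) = -s^5 + 9*s^4 + 38*s^3 - 372*s^2 - 136*s + 1344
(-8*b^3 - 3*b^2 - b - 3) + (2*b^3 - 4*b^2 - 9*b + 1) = -6*b^3 - 7*b^2 - 10*b - 2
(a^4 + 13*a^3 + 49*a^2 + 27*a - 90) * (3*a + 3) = 3*a^5 + 42*a^4 + 186*a^3 + 228*a^2 - 189*a - 270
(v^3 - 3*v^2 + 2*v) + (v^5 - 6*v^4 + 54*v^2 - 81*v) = v^5 - 6*v^4 + v^3 + 51*v^2 - 79*v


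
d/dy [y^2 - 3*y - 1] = 2*y - 3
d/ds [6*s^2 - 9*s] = 12*s - 9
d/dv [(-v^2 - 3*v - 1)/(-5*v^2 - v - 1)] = 2*(-7*v^2 - 4*v + 1)/(25*v^4 + 10*v^3 + 11*v^2 + 2*v + 1)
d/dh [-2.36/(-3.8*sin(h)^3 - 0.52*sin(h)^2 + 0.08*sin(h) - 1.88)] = (-26.904*sin(h)^2 - 2.4544*sin(h) + 0.1888)*cos(h)/(3.8*sin(h)^3 + 0.52*sin(h)^2 - 0.08*sin(h) + 1.88)^2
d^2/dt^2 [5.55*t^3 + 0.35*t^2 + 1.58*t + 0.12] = 33.3*t + 0.7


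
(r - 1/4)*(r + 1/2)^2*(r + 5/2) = r^4 + 13*r^3/4 + 15*r^2/8 - r/16 - 5/32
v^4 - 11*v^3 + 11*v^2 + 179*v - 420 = (v - 7)*(v - 5)*(v - 3)*(v + 4)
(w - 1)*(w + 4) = w^2 + 3*w - 4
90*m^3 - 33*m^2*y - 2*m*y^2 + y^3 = (-5*m + y)*(-3*m + y)*(6*m + y)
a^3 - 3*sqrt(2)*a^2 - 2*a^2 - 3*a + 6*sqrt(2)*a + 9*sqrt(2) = (a - 3)*(a + 1)*(a - 3*sqrt(2))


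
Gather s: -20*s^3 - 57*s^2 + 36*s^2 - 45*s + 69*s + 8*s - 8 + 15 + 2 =-20*s^3 - 21*s^2 + 32*s + 9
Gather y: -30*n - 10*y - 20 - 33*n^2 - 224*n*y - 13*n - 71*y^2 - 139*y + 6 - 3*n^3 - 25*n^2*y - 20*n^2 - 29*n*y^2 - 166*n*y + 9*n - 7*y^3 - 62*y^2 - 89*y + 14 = -3*n^3 - 53*n^2 - 34*n - 7*y^3 + y^2*(-29*n - 133) + y*(-25*n^2 - 390*n - 238)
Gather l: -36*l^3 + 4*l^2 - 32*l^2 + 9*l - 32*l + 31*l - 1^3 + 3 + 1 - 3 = -36*l^3 - 28*l^2 + 8*l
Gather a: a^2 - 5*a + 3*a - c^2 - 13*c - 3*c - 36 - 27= a^2 - 2*a - c^2 - 16*c - 63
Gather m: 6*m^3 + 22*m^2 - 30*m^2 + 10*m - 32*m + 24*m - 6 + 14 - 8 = 6*m^3 - 8*m^2 + 2*m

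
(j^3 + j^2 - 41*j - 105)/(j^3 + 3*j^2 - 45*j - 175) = (j + 3)/(j + 5)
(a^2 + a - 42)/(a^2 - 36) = (a + 7)/(a + 6)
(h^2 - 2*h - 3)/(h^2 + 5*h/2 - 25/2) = 2*(h^2 - 2*h - 3)/(2*h^2 + 5*h - 25)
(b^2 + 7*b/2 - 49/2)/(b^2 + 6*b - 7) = (b - 7/2)/(b - 1)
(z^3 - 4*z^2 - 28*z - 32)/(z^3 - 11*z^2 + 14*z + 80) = (z + 2)/(z - 5)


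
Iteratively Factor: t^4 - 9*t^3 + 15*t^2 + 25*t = (t - 5)*(t^3 - 4*t^2 - 5*t) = t*(t - 5)*(t^2 - 4*t - 5) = t*(t - 5)^2*(t + 1)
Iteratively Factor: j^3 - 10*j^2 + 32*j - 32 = (j - 4)*(j^2 - 6*j + 8) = (j - 4)^2*(j - 2)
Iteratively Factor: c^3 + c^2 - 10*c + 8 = (c + 4)*(c^2 - 3*c + 2) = (c - 2)*(c + 4)*(c - 1)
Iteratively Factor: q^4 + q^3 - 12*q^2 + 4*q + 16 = (q - 2)*(q^3 + 3*q^2 - 6*q - 8) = (q - 2)*(q + 1)*(q^2 + 2*q - 8) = (q - 2)*(q + 1)*(q + 4)*(q - 2)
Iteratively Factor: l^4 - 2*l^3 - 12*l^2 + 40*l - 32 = (l - 2)*(l^3 - 12*l + 16) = (l - 2)^2*(l^2 + 2*l - 8) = (l - 2)^3*(l + 4)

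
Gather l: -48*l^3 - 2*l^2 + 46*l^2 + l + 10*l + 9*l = -48*l^3 + 44*l^2 + 20*l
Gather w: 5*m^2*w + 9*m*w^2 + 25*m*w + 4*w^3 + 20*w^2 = 4*w^3 + w^2*(9*m + 20) + w*(5*m^2 + 25*m)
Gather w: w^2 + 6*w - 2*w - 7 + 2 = w^2 + 4*w - 5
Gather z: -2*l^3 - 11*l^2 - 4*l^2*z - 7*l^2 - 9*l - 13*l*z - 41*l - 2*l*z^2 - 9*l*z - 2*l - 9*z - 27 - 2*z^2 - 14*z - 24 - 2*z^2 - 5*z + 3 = -2*l^3 - 18*l^2 - 52*l + z^2*(-2*l - 4) + z*(-4*l^2 - 22*l - 28) - 48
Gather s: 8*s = 8*s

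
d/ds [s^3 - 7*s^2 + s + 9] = 3*s^2 - 14*s + 1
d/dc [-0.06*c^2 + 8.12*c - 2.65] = 8.12 - 0.12*c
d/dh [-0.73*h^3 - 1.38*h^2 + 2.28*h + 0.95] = -2.19*h^2 - 2.76*h + 2.28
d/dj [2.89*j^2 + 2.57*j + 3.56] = 5.78*j + 2.57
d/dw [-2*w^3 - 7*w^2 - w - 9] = -6*w^2 - 14*w - 1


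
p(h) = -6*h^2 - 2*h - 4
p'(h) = -12*h - 2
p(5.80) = -217.44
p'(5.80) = -71.60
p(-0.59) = -4.91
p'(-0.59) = 5.08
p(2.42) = -43.98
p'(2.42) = -31.04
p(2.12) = -35.21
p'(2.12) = -27.44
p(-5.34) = -164.41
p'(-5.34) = 62.08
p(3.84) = -100.15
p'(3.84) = -48.08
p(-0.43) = -4.25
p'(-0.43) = 3.16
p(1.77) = -26.34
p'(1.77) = -23.24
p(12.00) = -892.00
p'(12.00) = -146.00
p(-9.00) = -472.00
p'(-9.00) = 106.00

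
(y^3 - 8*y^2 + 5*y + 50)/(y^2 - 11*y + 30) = (y^2 - 3*y - 10)/(y - 6)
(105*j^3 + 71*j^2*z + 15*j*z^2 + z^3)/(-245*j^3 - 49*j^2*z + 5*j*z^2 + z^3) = (3*j + z)/(-7*j + z)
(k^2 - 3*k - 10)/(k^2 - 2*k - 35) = (-k^2 + 3*k + 10)/(-k^2 + 2*k + 35)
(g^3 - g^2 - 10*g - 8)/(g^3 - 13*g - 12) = (g + 2)/(g + 3)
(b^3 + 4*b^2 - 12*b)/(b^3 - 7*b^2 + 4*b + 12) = b*(b + 6)/(b^2 - 5*b - 6)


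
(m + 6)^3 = m^3 + 18*m^2 + 108*m + 216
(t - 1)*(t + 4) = t^2 + 3*t - 4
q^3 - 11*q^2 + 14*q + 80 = (q - 8)*(q - 5)*(q + 2)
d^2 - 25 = (d - 5)*(d + 5)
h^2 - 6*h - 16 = (h - 8)*(h + 2)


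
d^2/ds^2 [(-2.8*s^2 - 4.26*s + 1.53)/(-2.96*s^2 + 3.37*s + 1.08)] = (130.509952*s^3 - 26.725248*s^2 + 173.282544*s - 69.011874)/(25.934336*s^6 - 88.579776*s^5 + 72.461688*s^4 + 26.366543*s^3 - 26.438724*s^2 - 11.792304*s - 1.259712)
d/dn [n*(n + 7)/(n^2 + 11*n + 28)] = 4/(n^2 + 8*n + 16)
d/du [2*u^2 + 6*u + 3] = 4*u + 6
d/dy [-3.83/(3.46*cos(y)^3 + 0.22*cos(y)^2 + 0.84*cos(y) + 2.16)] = (39.7554*sin(y)^2 - 1.6852*cos(y) - 42.9726)*sin(y)/(3.46*cos(y)^3 + 0.22*cos(y)^2 + 0.84*cos(y) + 2.16)^2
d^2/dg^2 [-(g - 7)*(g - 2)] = -2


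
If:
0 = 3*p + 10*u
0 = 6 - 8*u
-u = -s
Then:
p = -5/2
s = 3/4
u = 3/4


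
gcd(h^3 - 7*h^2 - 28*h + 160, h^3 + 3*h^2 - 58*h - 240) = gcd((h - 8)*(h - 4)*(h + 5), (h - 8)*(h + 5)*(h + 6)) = h^2 - 3*h - 40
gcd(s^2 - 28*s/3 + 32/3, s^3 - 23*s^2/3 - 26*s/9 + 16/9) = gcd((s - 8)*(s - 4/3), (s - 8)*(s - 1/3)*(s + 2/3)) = s - 8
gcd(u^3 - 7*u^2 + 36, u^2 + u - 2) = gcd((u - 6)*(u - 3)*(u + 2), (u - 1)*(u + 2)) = u + 2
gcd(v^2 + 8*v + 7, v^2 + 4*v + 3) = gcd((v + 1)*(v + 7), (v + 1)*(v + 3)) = v + 1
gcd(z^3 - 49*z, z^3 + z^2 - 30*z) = z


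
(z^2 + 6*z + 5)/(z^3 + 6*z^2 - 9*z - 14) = (z + 5)/(z^2 + 5*z - 14)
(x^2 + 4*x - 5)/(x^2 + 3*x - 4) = (x + 5)/(x + 4)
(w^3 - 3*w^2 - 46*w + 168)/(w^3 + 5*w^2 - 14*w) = (w^2 - 10*w + 24)/(w*(w - 2))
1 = 1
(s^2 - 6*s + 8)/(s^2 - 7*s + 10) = (s - 4)/(s - 5)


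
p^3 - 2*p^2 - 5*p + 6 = (p - 3)*(p - 1)*(p + 2)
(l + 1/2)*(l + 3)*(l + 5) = l^3 + 17*l^2/2 + 19*l + 15/2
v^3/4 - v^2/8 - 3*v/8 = v*(v/4 + 1/4)*(v - 3/2)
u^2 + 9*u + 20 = (u + 4)*(u + 5)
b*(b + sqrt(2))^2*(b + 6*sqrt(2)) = b^4 + 8*sqrt(2)*b^3 + 26*b^2 + 12*sqrt(2)*b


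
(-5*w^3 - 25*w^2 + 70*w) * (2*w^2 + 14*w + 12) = -10*w^5 - 120*w^4 - 270*w^3 + 680*w^2 + 840*w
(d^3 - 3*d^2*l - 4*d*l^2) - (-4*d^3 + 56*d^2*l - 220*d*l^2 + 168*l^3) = 5*d^3 - 59*d^2*l + 216*d*l^2 - 168*l^3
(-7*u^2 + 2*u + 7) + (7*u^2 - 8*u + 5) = 12 - 6*u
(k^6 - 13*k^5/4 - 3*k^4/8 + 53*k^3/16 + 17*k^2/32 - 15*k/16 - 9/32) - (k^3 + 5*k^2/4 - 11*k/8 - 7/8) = k^6 - 13*k^5/4 - 3*k^4/8 + 37*k^3/16 - 23*k^2/32 + 7*k/16 + 19/32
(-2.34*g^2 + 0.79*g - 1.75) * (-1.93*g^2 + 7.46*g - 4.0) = 4.5162*g^4 - 18.9811*g^3 + 18.6309*g^2 - 16.215*g + 7.0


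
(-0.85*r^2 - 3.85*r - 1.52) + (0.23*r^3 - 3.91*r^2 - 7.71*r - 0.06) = 0.23*r^3 - 4.76*r^2 - 11.56*r - 1.58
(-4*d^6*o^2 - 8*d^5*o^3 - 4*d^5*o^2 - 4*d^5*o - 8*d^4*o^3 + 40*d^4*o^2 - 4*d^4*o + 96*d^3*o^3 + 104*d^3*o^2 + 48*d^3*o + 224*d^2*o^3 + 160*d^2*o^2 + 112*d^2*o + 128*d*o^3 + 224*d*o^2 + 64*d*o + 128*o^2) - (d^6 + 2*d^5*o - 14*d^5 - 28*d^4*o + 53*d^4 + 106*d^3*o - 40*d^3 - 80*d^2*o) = -4*d^6*o^2 - d^6 - 8*d^5*o^3 - 4*d^5*o^2 - 6*d^5*o + 14*d^5 - 8*d^4*o^3 + 40*d^4*o^2 + 24*d^4*o - 53*d^4 + 96*d^3*o^3 + 104*d^3*o^2 - 58*d^3*o + 40*d^3 + 224*d^2*o^3 + 160*d^2*o^2 + 192*d^2*o + 128*d*o^3 + 224*d*o^2 + 64*d*o + 128*o^2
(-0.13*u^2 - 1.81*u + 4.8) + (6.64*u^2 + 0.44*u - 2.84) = 6.51*u^2 - 1.37*u + 1.96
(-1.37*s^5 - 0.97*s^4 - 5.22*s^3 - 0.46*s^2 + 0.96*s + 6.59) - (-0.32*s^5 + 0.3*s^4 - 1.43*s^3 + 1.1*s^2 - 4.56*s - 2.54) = -1.05*s^5 - 1.27*s^4 - 3.79*s^3 - 1.56*s^2 + 5.52*s + 9.13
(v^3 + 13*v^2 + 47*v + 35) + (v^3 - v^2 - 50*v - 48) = 2*v^3 + 12*v^2 - 3*v - 13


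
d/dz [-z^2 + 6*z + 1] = 6 - 2*z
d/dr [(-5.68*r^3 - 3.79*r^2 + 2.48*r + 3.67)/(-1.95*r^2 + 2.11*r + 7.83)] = (11.076*r^4 - 23.9696*r^3 - 136.5841*r^2 - 45.0384*r + 11.6747)/(3.8025*r^4 - 8.229*r^3 - 26.0849*r^2 + 33.0426*r + 61.3089)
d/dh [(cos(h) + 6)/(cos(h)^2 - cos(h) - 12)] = (cos(h)^2 + 12*cos(h) + 6)*sin(h)/(sin(h)^2 + cos(h) + 11)^2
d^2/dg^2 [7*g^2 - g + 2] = 14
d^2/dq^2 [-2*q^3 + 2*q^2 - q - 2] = 4 - 12*q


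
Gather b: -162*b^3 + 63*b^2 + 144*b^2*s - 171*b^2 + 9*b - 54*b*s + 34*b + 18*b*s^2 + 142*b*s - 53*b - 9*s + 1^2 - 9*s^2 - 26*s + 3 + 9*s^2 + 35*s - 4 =-162*b^3 + b^2*(144*s - 108) + b*(18*s^2 + 88*s - 10)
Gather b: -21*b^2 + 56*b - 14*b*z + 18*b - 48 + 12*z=-21*b^2 + b*(74 - 14*z) + 12*z - 48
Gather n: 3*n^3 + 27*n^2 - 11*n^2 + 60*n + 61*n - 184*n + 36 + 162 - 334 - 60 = 3*n^3 + 16*n^2 - 63*n - 196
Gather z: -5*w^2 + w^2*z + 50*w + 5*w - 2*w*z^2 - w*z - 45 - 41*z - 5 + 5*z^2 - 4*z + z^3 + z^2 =-5*w^2 + 55*w + z^3 + z^2*(6 - 2*w) + z*(w^2 - w - 45) - 50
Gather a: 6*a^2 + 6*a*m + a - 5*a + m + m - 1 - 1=6*a^2 + a*(6*m - 4) + 2*m - 2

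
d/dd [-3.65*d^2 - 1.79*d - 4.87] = -7.3*d - 1.79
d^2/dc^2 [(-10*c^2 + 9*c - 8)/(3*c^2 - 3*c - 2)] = 2*(-9*c^3 - 396*c^2 + 378*c - 214)/(27*c^6 - 81*c^5 + 27*c^4 + 81*c^3 - 18*c^2 - 36*c - 8)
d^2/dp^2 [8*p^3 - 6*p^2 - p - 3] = 48*p - 12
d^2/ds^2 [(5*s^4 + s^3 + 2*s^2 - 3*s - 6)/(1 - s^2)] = 2*(-5*s^6 + 15*s^4 + 2*s^3 - 18*s^2 + 6*s + 4)/(s^6 - 3*s^4 + 3*s^2 - 1)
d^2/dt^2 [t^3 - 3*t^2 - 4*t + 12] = 6*t - 6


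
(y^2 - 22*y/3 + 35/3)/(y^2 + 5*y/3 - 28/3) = (y - 5)/(y + 4)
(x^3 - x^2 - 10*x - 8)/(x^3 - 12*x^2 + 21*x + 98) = (x^2 - 3*x - 4)/(x^2 - 14*x + 49)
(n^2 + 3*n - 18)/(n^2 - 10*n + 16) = (n^2 + 3*n - 18)/(n^2 - 10*n + 16)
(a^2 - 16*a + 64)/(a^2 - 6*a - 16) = (a - 8)/(a + 2)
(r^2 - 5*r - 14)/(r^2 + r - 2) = (r - 7)/(r - 1)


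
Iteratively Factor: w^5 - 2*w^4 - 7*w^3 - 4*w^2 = (w - 4)*(w^4 + 2*w^3 + w^2) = w*(w - 4)*(w^3 + 2*w^2 + w) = w*(w - 4)*(w + 1)*(w^2 + w) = w^2*(w - 4)*(w + 1)*(w + 1)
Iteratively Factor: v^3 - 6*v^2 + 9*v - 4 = (v - 4)*(v^2 - 2*v + 1) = (v - 4)*(v - 1)*(v - 1)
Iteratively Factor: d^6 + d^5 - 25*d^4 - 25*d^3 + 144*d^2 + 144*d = (d + 4)*(d^5 - 3*d^4 - 13*d^3 + 27*d^2 + 36*d) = (d - 3)*(d + 4)*(d^4 - 13*d^2 - 12*d) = (d - 3)*(d + 1)*(d + 4)*(d^3 - d^2 - 12*d) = (d - 4)*(d - 3)*(d + 1)*(d + 4)*(d^2 + 3*d) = d*(d - 4)*(d - 3)*(d + 1)*(d + 4)*(d + 3)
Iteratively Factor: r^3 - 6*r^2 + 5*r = (r)*(r^2 - 6*r + 5) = r*(r - 5)*(r - 1)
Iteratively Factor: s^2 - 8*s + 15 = (s - 5)*(s - 3)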